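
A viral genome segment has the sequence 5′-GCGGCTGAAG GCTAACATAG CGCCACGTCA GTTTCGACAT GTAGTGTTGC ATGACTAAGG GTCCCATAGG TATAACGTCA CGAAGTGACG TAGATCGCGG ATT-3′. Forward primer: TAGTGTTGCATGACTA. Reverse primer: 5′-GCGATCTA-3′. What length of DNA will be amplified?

Scanning the template, TAGTGTTGCATGACTA occurs at positions 42–57; this primer anneals to the bottom strand there with its 3' end pointing downstream.
Reverse complement of the reverse primer: TAGATCGC. This occurs on the top strand at positions 91–98.
The product runs from position 42 to position 98, so its length is 98 − 42 + 1 = 57 bp.

57 bp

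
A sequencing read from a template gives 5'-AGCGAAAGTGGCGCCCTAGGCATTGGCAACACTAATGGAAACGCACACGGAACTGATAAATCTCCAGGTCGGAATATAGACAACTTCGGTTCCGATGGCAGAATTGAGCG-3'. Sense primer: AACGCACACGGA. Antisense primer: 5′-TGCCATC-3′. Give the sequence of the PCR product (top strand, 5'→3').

5'-AACGCACACGGAACTGATAAATCTCCAGGTCGGAATATAGACAACTTCGGTTCCGATGGCA-3'

The forward primer matches the template at positions 40–51.
Reverse complement of the reverse primer: GATGGCA. This occurs on the top strand at positions 94–100.
The product is the template from position 40 through 100 (61 bp).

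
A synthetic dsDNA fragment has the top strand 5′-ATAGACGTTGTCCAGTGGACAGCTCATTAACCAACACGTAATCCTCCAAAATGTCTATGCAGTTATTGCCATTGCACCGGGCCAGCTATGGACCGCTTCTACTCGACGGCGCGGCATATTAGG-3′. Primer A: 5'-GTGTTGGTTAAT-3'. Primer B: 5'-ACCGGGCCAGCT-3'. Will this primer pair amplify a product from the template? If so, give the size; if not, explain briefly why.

Primer A (GTGTTGGTTAAT) has reverse complement ATTAACCAACAC, which matches the top strand at positions 26–37; primer A anneals to the top strand there with its 3' end pointing upstream toward position 26.
Primer B (ACCGGGCCAGCT) matches the top strand directly at positions 76–87; it anneals to the bottom strand with its 3' end pointing downstream toward position 87.
The 3' ends diverge (primer A extends toward position 1, primer B toward position 123), so the primers never converge on a shared product.

No product — the primers' 3' ends point away from each other.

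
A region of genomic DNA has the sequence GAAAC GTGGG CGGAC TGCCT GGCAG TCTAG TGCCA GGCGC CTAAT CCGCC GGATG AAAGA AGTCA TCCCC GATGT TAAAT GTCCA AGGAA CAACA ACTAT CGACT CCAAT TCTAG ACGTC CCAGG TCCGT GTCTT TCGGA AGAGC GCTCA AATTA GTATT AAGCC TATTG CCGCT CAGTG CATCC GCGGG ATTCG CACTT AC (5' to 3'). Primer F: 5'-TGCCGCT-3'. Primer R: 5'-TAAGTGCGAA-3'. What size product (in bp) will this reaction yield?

Scanning the template, TGCCGCT occurs at positions 169–175; this primer anneals to the bottom strand there with its 3' end pointing downstream.
Taking the reverse complement of TAAGTGCGAA gives TTCGCACTTA, found at positions 192–201 on the template; the primer anneals here to the top strand with its 3' end pointing upstream.
The product runs from position 169 to position 201, so its length is 201 − 169 + 1 = 33 bp.

33 bp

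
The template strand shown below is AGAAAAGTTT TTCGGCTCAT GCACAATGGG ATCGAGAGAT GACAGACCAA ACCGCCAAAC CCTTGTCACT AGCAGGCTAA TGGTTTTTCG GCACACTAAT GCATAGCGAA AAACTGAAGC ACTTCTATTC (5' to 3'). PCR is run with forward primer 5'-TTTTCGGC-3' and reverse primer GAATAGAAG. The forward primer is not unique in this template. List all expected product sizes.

122 bp, 46 bp

The forward primer TTTTCGGC matches the top strand at positions 9–16, 85–92.
The reverse primer's reverse complement is CTTCTATTC, matching at positions 122–130.
Each forward site pairs with the reverse site to give a product ending at position 130: sizes 122, 46 bp.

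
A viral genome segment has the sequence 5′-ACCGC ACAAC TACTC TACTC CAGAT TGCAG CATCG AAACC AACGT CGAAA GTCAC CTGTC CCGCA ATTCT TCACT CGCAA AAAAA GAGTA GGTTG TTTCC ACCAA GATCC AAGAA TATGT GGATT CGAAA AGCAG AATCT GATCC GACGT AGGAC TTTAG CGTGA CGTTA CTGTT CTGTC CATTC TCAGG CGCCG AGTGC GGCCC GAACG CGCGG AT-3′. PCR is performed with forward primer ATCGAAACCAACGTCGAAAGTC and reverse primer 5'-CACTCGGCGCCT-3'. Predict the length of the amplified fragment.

The forward primer matches the template at positions 32–53.
Taking the reverse complement of CACTCGGCGCCT gives AGGCGCCGAGTG, found at positions 188–199 on the template; the primer anneals here to the top strand with its 3' end pointing upstream.
Amplicon spans positions 32–199: 168 bp.

168 bp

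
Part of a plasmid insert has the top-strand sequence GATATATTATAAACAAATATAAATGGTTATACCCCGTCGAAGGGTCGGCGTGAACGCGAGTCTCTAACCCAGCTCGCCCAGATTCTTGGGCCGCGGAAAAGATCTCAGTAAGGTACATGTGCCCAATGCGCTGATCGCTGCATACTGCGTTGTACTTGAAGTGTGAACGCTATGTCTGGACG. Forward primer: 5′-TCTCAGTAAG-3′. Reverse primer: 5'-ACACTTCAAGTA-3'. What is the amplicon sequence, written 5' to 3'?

5'-TCTCAGTAAGGTACATGTGCCCAATGCGCTGATCGCTGCATACTGCGTTGTACTTGAAGTGT-3'

The forward primer matches the template at positions 103–112.
Reverse complement of the reverse primer: TACTTGAAGTGT. This occurs on the top strand at positions 153–164.
The product is the template from position 103 through 164 (62 bp).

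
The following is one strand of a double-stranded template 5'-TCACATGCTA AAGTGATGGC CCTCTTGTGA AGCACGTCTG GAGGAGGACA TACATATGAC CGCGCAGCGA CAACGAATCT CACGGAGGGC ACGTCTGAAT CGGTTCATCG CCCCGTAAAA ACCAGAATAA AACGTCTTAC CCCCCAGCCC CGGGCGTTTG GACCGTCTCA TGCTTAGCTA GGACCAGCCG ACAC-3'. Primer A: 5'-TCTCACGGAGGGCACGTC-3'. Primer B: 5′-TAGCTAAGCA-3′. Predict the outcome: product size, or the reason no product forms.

Yes — a 103 bp product.

Primer A (TCTCACGGAGGGCACGTC) matches the top strand at positions 78–95; it acts as a forward primer.
Primer B's reverse complement is TGCTTAGCTA, matching the top strand at positions 171–180; it acts as a reverse primer.
The 3' ends face each other across positions 78–180, giving a 103 bp product.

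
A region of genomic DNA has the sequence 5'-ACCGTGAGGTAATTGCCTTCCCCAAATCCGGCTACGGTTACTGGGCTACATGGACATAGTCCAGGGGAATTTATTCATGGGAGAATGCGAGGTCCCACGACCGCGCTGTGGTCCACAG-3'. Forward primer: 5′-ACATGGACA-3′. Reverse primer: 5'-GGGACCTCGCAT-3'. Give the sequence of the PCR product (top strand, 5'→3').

5'-ACATGGACATAGTCCAGGGGAATTTATTCATGGGAGAATGCGAGGTCCC-3'

The forward primer matches the template at positions 48–56.
Reverse complement of the reverse primer: ATGCGAGGTCCC. This occurs on the top strand at positions 85–96.
The product is the template from position 48 through 96 (49 bp).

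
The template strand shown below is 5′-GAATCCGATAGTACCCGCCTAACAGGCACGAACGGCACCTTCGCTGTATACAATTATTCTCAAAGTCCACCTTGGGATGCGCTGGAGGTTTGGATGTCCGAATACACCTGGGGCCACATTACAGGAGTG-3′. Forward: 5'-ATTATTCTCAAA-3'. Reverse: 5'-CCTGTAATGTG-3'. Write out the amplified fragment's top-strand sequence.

5'-ATTATTCTCAAAGTCCACCTTGGGATGCGCTGGAGGTTTGGATGTCCGAATACACCTGGGGCCACATTACAGG-3'

The forward primer matches the template at positions 53–64.
Reverse complement of the reverse primer: CACATTACAGG. This occurs on the top strand at positions 115–125.
The product is the template from position 53 through 125 (73 bp).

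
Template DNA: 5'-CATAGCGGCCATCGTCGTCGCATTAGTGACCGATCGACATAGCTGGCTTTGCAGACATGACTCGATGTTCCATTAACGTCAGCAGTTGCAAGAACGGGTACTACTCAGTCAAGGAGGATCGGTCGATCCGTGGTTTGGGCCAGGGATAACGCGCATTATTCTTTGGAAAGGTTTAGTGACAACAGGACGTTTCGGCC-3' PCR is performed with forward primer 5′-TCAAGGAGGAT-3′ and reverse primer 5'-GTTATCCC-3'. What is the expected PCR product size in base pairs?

Scanning the template, TCAAGGAGGAT occurs at positions 109–119; this primer anneals to the bottom strand there with its 3' end pointing downstream.
Reverse complement of the reverse primer: GGGATAAC. This occurs on the top strand at positions 143–150.
Product length = (reverse-primer end) − (forward-primer start) + 1 = 150 − 109 + 1 = 42 bp.

42 bp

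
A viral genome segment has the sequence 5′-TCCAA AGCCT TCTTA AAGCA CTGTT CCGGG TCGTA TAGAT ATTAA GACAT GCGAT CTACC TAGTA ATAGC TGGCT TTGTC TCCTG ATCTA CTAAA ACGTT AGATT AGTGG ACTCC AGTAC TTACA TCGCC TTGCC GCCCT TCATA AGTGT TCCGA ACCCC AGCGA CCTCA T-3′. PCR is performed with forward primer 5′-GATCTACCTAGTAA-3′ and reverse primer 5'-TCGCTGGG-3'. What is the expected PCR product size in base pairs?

113 bp

Forward primer GATCTACCTAGTAA is found on the top strand at positions 53–66.
Reverse complement of the reverse primer: CCCAGCGA. This occurs on the top strand at positions 158–165.
The product runs from position 53 to position 165, so its length is 165 − 53 + 1 = 113 bp.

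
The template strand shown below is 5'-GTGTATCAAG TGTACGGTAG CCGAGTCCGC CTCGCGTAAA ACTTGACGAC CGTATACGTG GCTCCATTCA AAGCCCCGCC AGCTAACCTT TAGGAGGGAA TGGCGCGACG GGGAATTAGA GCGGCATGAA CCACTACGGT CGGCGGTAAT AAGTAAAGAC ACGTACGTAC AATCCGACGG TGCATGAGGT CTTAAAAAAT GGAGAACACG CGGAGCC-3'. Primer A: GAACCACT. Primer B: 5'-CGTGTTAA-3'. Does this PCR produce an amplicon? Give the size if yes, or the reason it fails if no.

No product — primer B has no binding site in the template.

Primer B (CGTGTTAA) does not match the top strand, and its reverse complement TTAACACG does not match either.
With no annealing site for primer B, no amplification occurs.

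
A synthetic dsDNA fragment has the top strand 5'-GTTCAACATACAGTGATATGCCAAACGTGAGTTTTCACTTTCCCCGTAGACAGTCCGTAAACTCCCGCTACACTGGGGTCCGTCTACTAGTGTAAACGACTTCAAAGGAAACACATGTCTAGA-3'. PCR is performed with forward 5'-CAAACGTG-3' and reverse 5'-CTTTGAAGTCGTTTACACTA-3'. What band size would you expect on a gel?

86 bp

Forward primer CAAACGTG is found on the top strand at positions 22–29.
Reverse complement of the reverse primer: TAGTGTAAACGACTTCAAAG. This occurs on the top strand at positions 88–107.
The product runs from position 22 to position 107, so its length is 107 − 22 + 1 = 86 bp.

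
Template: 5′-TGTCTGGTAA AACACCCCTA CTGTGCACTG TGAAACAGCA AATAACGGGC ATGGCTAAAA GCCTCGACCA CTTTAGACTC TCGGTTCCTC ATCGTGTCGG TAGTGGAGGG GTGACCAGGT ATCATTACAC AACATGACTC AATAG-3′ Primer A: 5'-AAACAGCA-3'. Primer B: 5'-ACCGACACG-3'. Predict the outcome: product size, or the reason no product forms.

Yes — a 69 bp product.

Primer A (AAACAGCA) matches the top strand at positions 33–40; it acts as a forward primer.
Primer B's reverse complement is CGTGTCGGT, matching the top strand at positions 93–101; it acts as a reverse primer.
The 3' ends face each other across positions 33–101, giving a 69 bp product.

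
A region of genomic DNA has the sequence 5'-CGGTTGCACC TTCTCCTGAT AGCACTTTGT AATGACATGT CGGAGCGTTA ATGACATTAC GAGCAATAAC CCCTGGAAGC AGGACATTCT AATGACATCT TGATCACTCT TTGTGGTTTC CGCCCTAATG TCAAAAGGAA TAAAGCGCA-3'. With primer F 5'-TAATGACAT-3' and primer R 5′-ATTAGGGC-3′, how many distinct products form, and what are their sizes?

Three products: 100 bp, 81 bp, 40 bp

The forward primer TAATGACAT matches the top strand at positions 30–38, 49–57, 90–98.
The reverse primer's reverse complement is GCCCTAAT, matching at positions 122–129.
Each forward site pairs with the reverse site to give a product ending at position 129: sizes 100, 81, 40 bp.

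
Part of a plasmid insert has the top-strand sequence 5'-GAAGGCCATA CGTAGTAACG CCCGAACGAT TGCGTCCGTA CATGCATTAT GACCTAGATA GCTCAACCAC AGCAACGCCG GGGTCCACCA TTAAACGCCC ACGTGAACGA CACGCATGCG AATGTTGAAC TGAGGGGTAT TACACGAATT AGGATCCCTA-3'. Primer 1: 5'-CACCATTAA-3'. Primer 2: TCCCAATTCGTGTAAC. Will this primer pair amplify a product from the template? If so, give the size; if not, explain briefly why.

No product — primer 2 has no binding site in the template.

Primer 2 (TCCCAATTCGTGTAAC) does not match the top strand, and its reverse complement GTTACACGAATTGGGA does not match either.
With no annealing site for primer 2, no amplification occurs.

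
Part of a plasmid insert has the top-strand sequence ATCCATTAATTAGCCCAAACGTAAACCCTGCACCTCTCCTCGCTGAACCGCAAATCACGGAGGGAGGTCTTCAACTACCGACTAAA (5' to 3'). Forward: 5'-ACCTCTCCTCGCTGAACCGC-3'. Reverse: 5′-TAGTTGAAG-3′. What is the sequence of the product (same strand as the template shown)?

Scanning the template, ACCTCTCCTCGCTGAACCGC occurs at positions 32–51; this primer anneals to the bottom strand there with its 3' end pointing downstream.
Taking the reverse complement of TAGTTGAAG gives CTTCAACTA, found at positions 69–77 on the template; the primer anneals here to the top strand with its 3' end pointing upstream.
The product is the template from position 32 through 77 (46 bp).

5'-ACCTCTCCTCGCTGAACCGCAAATCACGGAGGGAGGTCTTCAACTA-3'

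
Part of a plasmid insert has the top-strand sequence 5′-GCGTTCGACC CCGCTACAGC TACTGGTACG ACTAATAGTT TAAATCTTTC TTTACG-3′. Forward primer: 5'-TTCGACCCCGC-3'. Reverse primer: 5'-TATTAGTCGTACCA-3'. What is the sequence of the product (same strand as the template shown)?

Forward primer TTCGACCCCGC is found on the top strand at positions 4–14.
The reverse primer's reverse complement is TGGTACGACTAATA, which matches the template at positions 24–37.
The product is the template from position 4 through 37 (34 bp).

5'-TTCGACCCCGCTACAGCTACTGGTACGACTAATA-3'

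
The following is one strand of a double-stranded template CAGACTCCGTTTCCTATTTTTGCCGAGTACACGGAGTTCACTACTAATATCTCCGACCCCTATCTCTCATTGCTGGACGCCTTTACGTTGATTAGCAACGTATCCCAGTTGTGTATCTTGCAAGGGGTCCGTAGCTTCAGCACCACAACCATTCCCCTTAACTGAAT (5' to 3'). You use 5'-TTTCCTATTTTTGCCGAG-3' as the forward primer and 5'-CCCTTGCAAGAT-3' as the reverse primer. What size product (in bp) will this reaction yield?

Scanning the template, TTTCCTATTTTTGCCGAG occurs at positions 10–27; this primer anneals to the bottom strand there with its 3' end pointing downstream.
Reverse complement of the reverse primer: ATCTTGCAAGGG. This occurs on the top strand at positions 115–126.
Amplicon spans positions 10–126: 117 bp.

117 bp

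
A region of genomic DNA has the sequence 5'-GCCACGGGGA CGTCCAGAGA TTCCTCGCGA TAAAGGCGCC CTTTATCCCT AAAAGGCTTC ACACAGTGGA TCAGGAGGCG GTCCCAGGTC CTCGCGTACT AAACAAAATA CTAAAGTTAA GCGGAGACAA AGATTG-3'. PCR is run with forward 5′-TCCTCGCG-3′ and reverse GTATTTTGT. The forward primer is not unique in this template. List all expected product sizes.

The forward primer TCCTCGCG matches the top strand at positions 22–29, 89–96.
The reverse primer's reverse complement is ACAAAATAC, matching at positions 103–111.
Each forward site pairs with the reverse site to give a product ending at position 111: sizes 90, 23 bp.

90 bp, 23 bp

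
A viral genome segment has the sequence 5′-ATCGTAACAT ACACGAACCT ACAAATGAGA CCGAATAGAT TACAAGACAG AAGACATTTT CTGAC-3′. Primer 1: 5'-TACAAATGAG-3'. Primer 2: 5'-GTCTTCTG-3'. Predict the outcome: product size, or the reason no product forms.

Yes — a 36 bp product.

Primer 1 (TACAAATGAG) matches the top strand at positions 20–29; it acts as a forward primer.
Primer 2's reverse complement is CAGAAGAC, matching the top strand at positions 48–55; it acts as a reverse primer.
The 3' ends face each other across positions 20–55, giving a 36 bp product.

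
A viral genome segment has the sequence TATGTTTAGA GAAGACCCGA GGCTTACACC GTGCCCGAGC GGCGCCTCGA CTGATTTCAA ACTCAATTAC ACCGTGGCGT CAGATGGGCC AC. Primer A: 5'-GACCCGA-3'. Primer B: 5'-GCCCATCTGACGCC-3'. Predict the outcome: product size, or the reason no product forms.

Yes — a 76 bp product.

Primer A (GACCCGA) matches the top strand at positions 14–20; it acts as a forward primer.
Primer B's reverse complement is GGCGTCAGATGGGC, matching the top strand at positions 76–89; it acts as a reverse primer.
The 3' ends face each other across positions 14–89, giving a 76 bp product.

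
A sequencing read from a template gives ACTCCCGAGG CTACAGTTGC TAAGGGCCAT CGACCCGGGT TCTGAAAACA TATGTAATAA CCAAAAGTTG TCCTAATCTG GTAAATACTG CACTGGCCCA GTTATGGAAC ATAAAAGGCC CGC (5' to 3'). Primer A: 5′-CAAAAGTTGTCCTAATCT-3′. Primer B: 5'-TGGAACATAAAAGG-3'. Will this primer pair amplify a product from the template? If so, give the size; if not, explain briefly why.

No product — both primers anneal to the same strand and extend in the same direction.

Primer A (CAAAAGTTGTCCTAATCT) matches the top strand at positions 62–79 (3' end points downstream).
Primer B (TGGAACATAAAAGG) also matches the top strand directly, at positions 105–118 — its reverse complement CCTTTTATGTTCCA is not present.
Both primers anneal to the bottom strand with 3' ends pointing the same way, so neither can prime synthesis back toward the other.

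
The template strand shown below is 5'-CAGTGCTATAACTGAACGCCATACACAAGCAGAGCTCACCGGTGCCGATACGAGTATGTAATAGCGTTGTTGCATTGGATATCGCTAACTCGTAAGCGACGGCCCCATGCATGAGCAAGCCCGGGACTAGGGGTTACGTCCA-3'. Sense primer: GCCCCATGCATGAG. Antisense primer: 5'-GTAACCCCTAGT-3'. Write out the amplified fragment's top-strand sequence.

5'-GCCCCATGCATGAGCAAGCCCGGGACTAGGGGTTAC-3'

The forward primer matches the template at positions 102–115.
Reverse complement of the reverse primer: ACTAGGGGTTAC. This occurs on the top strand at positions 126–137.
The product is the template from position 102 through 137 (36 bp).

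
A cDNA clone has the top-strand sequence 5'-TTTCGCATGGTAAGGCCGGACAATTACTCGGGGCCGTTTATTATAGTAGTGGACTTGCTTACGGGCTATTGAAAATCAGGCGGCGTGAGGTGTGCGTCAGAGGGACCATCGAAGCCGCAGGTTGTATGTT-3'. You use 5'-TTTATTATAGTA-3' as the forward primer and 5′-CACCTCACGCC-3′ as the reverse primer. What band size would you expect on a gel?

The forward primer matches the template at positions 37–48.
The reverse primer's reverse complement is GGCGTGAGGTG, which matches the template at positions 82–92.
Product length = (reverse-primer end) − (forward-primer start) + 1 = 92 − 37 + 1 = 56 bp.

56 bp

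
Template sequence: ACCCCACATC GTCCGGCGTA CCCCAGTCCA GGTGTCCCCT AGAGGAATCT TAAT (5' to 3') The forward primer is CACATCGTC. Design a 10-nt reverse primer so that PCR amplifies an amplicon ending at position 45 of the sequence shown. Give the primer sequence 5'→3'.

The forward primer binds at positions 5–13; the product's 3' end on the top strand is position 45.
The reverse primer anneals to the top strand over positions 36–45, i.e. to CCCCTAGAGG.
Its sequence written 5'→3' is the reverse complement: CCTCTAGGGG.

5'-CCTCTAGGGG-3'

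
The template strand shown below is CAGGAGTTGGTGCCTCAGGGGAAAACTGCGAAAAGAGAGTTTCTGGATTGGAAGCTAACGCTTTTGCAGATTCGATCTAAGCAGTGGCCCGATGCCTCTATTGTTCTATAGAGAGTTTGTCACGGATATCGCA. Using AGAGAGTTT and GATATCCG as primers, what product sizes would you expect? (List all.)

The forward primer AGAGAGTTT matches the top strand at positions 34–42, 110–118.
The reverse primer's reverse complement is CGGATATC, matching at positions 123–130.
Each forward site pairs with the reverse site to give a product ending at position 130: sizes 97, 21 bp.

97 bp, 21 bp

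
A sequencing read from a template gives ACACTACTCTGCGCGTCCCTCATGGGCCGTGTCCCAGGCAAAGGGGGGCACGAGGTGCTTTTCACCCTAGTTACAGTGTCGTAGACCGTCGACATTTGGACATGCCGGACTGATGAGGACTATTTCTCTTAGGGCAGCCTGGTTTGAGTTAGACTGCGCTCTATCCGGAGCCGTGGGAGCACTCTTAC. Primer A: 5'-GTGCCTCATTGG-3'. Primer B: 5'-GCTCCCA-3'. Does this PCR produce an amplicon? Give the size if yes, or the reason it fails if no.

No product — primer A has no binding site in the template.

Primer A (GTGCCTCATTGG) does not match the top strand, and its reverse complement CCAATGAGGCAC does not match either.
With no annealing site for primer A, no amplification occurs.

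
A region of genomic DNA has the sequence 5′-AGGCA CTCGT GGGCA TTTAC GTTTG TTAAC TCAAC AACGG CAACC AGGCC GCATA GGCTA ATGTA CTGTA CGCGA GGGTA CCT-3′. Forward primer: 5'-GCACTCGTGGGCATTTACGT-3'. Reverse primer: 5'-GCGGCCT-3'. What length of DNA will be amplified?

50 bp

Forward primer GCACTCGTGGGCATTTACGT is found on the top strand at positions 3–22.
Taking the reverse complement of GCGGCCT gives AGGCCGC, found at positions 46–52 on the template; the primer anneals here to the top strand with its 3' end pointing upstream.
Product length = (reverse-primer end) − (forward-primer start) + 1 = 52 − 3 + 1 = 50 bp.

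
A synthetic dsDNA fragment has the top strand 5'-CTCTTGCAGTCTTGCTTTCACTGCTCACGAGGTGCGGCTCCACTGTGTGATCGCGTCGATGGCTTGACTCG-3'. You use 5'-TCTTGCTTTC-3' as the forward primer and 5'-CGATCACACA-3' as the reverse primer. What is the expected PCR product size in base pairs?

44 bp

The forward primer matches the template at positions 10–19.
The reverse primer's reverse complement is TGTGTGATCG, which matches the template at positions 44–53.
The product runs from position 10 to position 53, so its length is 53 − 10 + 1 = 44 bp.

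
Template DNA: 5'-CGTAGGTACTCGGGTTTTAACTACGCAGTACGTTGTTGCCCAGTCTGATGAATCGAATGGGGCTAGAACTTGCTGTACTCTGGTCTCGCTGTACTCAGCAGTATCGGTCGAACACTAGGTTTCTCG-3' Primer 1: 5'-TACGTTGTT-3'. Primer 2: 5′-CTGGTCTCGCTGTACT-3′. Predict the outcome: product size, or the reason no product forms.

No product — both primers anneal to the same strand and extend in the same direction.

Primer 1 (TACGTTGTT) matches the top strand at positions 29–37 (3' end points downstream).
Primer 2 (CTGGTCTCGCTGTACT) also matches the top strand directly, at positions 80–95 — its reverse complement AGTACAGCGAGACCAG is not present.
Both primers anneal to the bottom strand with 3' ends pointing the same way, so neither can prime synthesis back toward the other.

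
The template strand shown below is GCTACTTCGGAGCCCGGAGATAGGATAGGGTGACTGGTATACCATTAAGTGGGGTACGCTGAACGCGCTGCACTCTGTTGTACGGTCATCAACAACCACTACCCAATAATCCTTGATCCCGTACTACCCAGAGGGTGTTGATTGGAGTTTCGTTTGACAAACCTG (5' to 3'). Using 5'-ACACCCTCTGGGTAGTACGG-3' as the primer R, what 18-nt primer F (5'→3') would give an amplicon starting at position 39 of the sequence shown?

5'-ATACCATTAAGTGGGGTA-3'

The reverse primer's reverse complement CCGTACTACCCAGAGGGTGT matches the template at positions 119–138; the product starts at position 39.
The forward primer is identical to the top strand over positions 39–56: ATACCATTAAGTGGGGTA.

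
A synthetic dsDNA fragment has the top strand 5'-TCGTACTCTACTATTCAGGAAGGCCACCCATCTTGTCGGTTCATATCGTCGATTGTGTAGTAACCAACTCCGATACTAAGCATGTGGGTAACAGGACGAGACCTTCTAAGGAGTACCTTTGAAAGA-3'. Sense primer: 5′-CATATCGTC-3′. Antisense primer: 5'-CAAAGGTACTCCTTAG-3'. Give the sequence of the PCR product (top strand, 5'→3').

Forward primer CATATCGTC is found on the top strand at positions 42–50.
Taking the reverse complement of CAAAGGTACTCCTTAG gives CTAAGGAGTACCTTTG, found at positions 106–121 on the template; the primer anneals here to the top strand with its 3' end pointing upstream.
The product is the template from position 42 through 121 (80 bp).

5'-CATATCGTCGATTGTGTAGTAACCAACTCCGATACTAAGCATGTGGGTAACAGGACGAGACCTTCTAAGGAGTACCTTTG-3'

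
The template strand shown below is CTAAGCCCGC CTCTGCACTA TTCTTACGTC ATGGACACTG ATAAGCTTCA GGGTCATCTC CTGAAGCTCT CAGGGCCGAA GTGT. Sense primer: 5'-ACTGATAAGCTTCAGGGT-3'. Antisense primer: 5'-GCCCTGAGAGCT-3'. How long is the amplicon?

Scanning the template, ACTGATAAGCTTCAGGGT occurs at positions 37–54; this primer anneals to the bottom strand there with its 3' end pointing downstream.
The reverse primer's reverse complement is AGCTCTCAGGGC, which matches the template at positions 65–76.
The product runs from position 37 to position 76, so its length is 76 − 37 + 1 = 40 bp.

40 bp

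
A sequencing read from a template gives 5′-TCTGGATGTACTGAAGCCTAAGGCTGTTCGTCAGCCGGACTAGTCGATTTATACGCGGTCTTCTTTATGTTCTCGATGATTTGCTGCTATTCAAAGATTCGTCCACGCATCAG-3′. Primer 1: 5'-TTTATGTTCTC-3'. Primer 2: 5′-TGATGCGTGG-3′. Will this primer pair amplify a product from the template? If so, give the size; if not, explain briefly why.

Yes — a 49 bp product.

Primer 1 (TTTATGTTCTC) matches the top strand at positions 64–74; it acts as a forward primer.
Primer 2's reverse complement is CCACGCATCA, matching the top strand at positions 103–112; it acts as a reverse primer.
The 3' ends face each other across positions 64–112, giving a 49 bp product.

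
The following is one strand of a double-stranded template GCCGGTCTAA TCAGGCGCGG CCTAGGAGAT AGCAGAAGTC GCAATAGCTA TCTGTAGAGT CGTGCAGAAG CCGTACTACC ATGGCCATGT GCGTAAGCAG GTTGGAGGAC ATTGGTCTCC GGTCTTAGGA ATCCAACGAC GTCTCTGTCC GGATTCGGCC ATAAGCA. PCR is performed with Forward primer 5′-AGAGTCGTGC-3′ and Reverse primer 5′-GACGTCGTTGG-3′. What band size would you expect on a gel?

88 bp

Scanning the template, AGAGTCGTGC occurs at positions 56–65; this primer anneals to the bottom strand there with its 3' end pointing downstream.
The reverse primer's reverse complement is CCAACGACGTC, which matches the template at positions 133–143.
The product runs from position 56 to position 143, so its length is 143 − 56 + 1 = 88 bp.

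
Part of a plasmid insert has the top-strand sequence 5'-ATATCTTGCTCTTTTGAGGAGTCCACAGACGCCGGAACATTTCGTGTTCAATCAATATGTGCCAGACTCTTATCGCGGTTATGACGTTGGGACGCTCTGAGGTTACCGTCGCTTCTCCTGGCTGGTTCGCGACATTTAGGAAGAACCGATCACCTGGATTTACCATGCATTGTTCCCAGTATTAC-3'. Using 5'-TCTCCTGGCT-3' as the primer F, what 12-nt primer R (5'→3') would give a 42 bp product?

5'-AGGTGATCGGTT-3'

The forward primer binds at positions 114–123, so a 42 bp product ends at position 114 + 42 − 1 = 155.
The reverse primer anneals to the top strand over positions 144–155, i.e. to AACCGATCACCT.
Its sequence written 5'→3' is the reverse complement: AGGTGATCGGTT.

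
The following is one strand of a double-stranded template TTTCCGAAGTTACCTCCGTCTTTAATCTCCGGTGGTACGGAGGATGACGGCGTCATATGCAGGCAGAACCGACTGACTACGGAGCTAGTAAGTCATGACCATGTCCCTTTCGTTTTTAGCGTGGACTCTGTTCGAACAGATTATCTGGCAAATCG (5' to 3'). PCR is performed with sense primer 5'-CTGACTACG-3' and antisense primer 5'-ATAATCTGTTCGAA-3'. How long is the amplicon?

Forward primer CTGACTACG is found on the top strand at positions 73–81.
Taking the reverse complement of ATAATCTGTTCGAA gives TTCGAACAGATTAT, found at positions 131–144 on the template; the primer anneals here to the top strand with its 3' end pointing upstream.
Product length = (reverse-primer end) − (forward-primer start) + 1 = 144 − 73 + 1 = 72 bp.

72 bp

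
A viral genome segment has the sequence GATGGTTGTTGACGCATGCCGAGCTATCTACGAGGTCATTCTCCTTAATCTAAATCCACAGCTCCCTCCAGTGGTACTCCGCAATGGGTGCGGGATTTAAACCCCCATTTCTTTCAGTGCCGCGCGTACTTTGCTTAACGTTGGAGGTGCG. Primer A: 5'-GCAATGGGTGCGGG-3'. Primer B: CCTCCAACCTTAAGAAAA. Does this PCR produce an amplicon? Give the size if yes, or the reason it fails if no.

Primer B (CCTCCAACCTTAAGAAAA) does not match the top strand, and its reverse complement TTTTCTTAAGGTTGGAGG does not match either.
With no annealing site for primer B, no amplification occurs.

No product — primer B has no binding site in the template.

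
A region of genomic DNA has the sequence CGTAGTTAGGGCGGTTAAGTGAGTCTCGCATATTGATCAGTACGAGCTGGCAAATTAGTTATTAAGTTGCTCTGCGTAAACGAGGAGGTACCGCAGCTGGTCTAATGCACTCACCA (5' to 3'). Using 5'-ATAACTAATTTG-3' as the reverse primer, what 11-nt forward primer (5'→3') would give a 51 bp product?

The reverse primer's reverse complement CAAATTAGTTAT matches the template at positions 51–62, so the product ends at position 62.
A 51 bp product then starts at position 62 − 51 + 1 = 12.
The forward primer is identical to the top strand there: CGGTTAAGTGA.

5'-CGGTTAAGTGA-3'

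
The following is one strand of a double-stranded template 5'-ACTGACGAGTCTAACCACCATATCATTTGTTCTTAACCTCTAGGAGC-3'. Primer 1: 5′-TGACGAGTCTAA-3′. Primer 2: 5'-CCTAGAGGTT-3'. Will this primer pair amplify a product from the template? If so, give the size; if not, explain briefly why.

Yes — a 42 bp product.

Primer 1 (TGACGAGTCTAA) matches the top strand at positions 3–14; it acts as a forward primer.
Primer 2's reverse complement is AACCTCTAGG, matching the top strand at positions 35–44; it acts as a reverse primer.
The 3' ends face each other across positions 3–44, giving a 42 bp product.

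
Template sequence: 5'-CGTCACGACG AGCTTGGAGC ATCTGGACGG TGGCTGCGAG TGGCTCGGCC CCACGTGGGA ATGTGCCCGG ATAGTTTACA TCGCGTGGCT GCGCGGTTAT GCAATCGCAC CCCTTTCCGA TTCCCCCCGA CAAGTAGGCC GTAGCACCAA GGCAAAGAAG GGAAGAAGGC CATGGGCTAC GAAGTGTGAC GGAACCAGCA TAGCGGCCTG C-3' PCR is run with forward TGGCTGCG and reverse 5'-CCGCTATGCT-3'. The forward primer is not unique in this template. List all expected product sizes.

The forward primer TGGCTGCG matches the top strand at positions 31–38, 86–93.
The reverse primer's reverse complement is AGCATAGCGG, matching at positions 197–206.
Each forward site pairs with the reverse site to give a product ending at position 206: sizes 176, 121 bp.

176 bp, 121 bp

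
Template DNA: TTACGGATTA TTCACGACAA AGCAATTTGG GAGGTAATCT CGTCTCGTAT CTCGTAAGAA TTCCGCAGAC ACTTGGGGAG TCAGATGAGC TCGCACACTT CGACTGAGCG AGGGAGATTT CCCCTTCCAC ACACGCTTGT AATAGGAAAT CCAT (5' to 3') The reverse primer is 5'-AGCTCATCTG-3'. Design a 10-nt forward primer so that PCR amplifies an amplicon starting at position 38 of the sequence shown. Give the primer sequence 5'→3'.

The reverse primer's reverse complement CAGATGAGCT matches the template at positions 82–91; the product starts at position 38.
The forward primer is identical to the top strand over positions 38–47: TCTCGTCTCG.

5'-TCTCGTCTCG-3'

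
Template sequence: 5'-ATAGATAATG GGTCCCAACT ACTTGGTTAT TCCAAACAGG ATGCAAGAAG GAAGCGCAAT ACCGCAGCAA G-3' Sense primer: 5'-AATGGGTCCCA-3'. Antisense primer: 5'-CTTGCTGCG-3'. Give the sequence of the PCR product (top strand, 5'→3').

The forward primer matches the template at positions 7–17.
Taking the reverse complement of CTTGCTGCG gives CGCAGCAAG, found at positions 63–71 on the template; the primer anneals here to the top strand with its 3' end pointing upstream.
The product is the template from position 7 through 71 (65 bp).

5'-AATGGGTCCCAACTACTTGGTTATTCCAAACAGGATGCAAGAAGGAAGCGCAATACCGCAGCAAG-3'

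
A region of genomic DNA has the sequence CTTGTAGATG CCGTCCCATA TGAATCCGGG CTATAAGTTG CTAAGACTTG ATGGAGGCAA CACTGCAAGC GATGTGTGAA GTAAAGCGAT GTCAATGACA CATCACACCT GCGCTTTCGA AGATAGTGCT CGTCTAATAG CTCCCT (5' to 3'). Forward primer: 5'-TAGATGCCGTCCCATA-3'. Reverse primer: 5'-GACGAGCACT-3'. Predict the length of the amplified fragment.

Scanning the template, TAGATGCCGTCCCATA occurs at positions 5–20; this primer anneals to the bottom strand there with its 3' end pointing downstream.
Reverse complement of the reverse primer: AGTGCTCGTC. This occurs on the top strand at positions 125–134.
The product runs from position 5 to position 134, so its length is 134 − 5 + 1 = 130 bp.

130 bp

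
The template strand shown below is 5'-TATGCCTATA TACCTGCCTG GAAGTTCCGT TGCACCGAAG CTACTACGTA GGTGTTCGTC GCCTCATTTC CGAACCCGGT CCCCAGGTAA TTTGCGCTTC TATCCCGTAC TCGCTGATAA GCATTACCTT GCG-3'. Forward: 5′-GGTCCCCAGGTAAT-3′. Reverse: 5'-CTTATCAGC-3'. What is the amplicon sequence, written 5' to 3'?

The forward primer matches the template at positions 78–91.
The reverse primer's reverse complement is GCTGATAAG, which matches the template at positions 113–121.
The product is the template from position 78 through 121 (44 bp).

5'-GGTCCCCAGGTAATTTGCGCTTCTATCCCGTACTCGCTGATAAG-3'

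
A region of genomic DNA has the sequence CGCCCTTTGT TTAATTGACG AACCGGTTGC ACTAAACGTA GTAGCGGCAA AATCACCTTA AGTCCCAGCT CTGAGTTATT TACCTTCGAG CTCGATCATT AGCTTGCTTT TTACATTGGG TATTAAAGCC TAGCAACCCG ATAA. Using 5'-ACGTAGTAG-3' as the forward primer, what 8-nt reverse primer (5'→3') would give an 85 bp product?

5'-CCCAATGT-3'

The forward primer binds at positions 36–44, so an 85 bp product ends at position 36 + 85 − 1 = 120.
The reverse primer anneals to the top strand over positions 113–120, i.e. to ACATTGGG.
Its sequence written 5'→3' is the reverse complement: CCCAATGT.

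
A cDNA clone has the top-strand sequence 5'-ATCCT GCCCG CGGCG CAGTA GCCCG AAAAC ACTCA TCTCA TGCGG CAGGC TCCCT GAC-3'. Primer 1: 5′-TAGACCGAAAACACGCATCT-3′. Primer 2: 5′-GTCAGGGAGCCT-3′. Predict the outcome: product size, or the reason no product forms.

Primer 1 (TAGACCGAAAACACGCATCT) does not match the top strand, and its reverse complement AGATGCGTGTTTTCGGTCTA does not match either.
With no annealing site for primer 1, no amplification occurs.

No product — primer 1 has no binding site in the template.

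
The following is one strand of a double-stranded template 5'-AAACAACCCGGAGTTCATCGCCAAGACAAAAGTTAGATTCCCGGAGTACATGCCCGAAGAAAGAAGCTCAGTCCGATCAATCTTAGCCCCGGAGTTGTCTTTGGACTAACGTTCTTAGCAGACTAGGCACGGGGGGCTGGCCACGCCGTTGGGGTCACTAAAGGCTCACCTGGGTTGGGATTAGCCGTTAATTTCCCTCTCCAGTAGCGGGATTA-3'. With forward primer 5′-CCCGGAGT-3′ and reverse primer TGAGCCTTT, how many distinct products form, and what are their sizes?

The forward primer CCCGGAGT matches the top strand at positions 7–14, 40–47, 88–95.
The reverse primer's reverse complement is AAAGGCTCA, matching at positions 160–168.
Each forward site pairs with the reverse site to give a product ending at position 168: sizes 162, 129, 81 bp.

Three products: 162 bp, 129 bp, 81 bp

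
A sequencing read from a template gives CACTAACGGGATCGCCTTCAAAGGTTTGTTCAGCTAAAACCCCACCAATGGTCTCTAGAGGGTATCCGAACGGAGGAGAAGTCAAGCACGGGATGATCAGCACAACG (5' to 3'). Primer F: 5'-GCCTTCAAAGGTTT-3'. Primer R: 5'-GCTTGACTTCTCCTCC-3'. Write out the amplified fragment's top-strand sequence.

5'-GCCTTCAAAGGTTTGTTCAGCTAAAACCCCACCAATGGTCTCTAGAGGGTATCCGAACGGAGGAGAAGTCAAGC-3'

Forward primer GCCTTCAAAGGTTT is found on the top strand at positions 14–27.
Taking the reverse complement of GCTTGACTTCTCCTCC gives GGAGGAGAAGTCAAGC, found at positions 72–87 on the template; the primer anneals here to the top strand with its 3' end pointing upstream.
The product is the template from position 14 through 87 (74 bp).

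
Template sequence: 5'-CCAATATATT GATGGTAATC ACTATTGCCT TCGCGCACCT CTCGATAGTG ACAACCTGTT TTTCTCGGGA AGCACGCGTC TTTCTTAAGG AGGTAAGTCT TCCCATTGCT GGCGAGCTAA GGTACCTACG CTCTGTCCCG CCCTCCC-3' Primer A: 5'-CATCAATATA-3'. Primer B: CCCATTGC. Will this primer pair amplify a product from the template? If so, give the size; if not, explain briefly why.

No product — the primers' 3' ends point away from each other.

Primer A (CATCAATATA) has reverse complement TATATTGATG, which matches the top strand at positions 5–14; primer A anneals to the top strand there with its 3' end pointing upstream toward position 5.
Primer B (CCCATTGC) matches the top strand directly at positions 102–109; it anneals to the bottom strand with its 3' end pointing downstream toward position 109.
The 3' ends diverge (primer A extends toward position 1, primer B toward position 147), so the primers never converge on a shared product.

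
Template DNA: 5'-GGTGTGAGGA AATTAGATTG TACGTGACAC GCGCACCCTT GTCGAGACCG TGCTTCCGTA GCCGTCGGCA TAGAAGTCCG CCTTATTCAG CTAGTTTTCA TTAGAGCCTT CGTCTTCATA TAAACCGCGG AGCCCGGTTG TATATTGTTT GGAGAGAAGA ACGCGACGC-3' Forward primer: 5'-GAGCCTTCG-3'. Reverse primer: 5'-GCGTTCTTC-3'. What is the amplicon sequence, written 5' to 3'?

The forward primer matches the template at positions 104–112.
Reverse complement of the reverse primer: GAAGAACGC. This occurs on the top strand at positions 156–164.
The product is the template from position 104 through 164 (61 bp).

5'-GAGCCTTCGTCTTCATATAAACCGCGGAGCCCGGTTGTATATTGTTTGGAGAGAAGAACGC-3'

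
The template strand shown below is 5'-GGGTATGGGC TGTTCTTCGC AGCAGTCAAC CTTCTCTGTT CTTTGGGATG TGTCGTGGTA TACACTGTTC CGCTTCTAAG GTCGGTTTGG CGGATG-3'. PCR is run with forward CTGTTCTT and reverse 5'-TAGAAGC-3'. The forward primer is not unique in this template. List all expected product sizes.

69 bp, 43 bp

The forward primer CTGTTCTT matches the top strand at positions 10–17, 36–43.
The reverse primer's reverse complement is GCTTCTA, matching at positions 72–78.
Each forward site pairs with the reverse site to give a product ending at position 78: sizes 69, 43 bp.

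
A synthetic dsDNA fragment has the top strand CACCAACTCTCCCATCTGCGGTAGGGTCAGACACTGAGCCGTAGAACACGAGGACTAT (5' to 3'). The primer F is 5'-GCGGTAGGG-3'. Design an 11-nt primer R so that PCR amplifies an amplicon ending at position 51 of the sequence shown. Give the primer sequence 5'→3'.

The forward primer binds at positions 18–26; the product's 3' end on the top strand is position 51.
The reverse primer anneals to the top strand over positions 41–51, i.e. to GTAGAACACGA.
Its sequence written 5'→3' is the reverse complement: TCGTGTTCTAC.

5'-TCGTGTTCTAC-3'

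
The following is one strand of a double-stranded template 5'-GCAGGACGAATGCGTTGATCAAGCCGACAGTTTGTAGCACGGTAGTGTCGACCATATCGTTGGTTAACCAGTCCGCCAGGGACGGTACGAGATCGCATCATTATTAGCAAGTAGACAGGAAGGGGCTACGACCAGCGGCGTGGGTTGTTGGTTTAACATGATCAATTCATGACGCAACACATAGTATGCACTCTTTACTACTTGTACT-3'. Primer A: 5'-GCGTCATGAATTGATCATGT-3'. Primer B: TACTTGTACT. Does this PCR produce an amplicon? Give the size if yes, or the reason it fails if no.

Primer A (GCGTCATGAATTGATCATGT) has reverse complement ACATGATCAATTCATGACGC, which matches the top strand at positions 156–175; primer A anneals to the top strand there with its 3' end pointing upstream toward position 156.
Primer B (TACTTGTACT) matches the top strand directly at positions 199–208; it anneals to the bottom strand with its 3' end pointing downstream toward position 208.
The 3' ends diverge (primer A extends toward position 1, primer B toward position 208), so the primers never converge on a shared product.

No product — the primers' 3' ends point away from each other.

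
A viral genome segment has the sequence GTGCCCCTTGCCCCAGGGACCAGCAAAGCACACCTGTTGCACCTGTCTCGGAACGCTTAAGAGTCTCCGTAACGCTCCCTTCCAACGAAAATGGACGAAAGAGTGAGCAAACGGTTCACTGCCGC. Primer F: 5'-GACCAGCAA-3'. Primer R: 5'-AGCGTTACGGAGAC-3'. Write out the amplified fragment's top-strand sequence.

5'-GACCAGCAAAGCACACCTGTTGCACCTGTCTCGGAACGCTTAAGAGTCTCCGTAACGCT-3'

Scanning the template, GACCAGCAA occurs at positions 18–26; this primer anneals to the bottom strand there with its 3' end pointing downstream.
Taking the reverse complement of AGCGTTACGGAGAC gives GTCTCCGTAACGCT, found at positions 63–76 on the template; the primer anneals here to the top strand with its 3' end pointing upstream.
The product is the template from position 18 through 76 (59 bp).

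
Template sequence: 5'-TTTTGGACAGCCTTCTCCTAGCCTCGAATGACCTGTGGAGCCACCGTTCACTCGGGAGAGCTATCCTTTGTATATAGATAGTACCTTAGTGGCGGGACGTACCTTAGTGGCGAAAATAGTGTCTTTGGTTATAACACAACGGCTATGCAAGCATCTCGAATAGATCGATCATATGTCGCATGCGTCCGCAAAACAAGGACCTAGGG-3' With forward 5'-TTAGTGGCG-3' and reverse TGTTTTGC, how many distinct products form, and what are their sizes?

The forward primer TTAGTGGCG matches the top strand at positions 86–94, 104–112.
The reverse primer's reverse complement is GCAAAACA, matching at positions 188–195.
Each forward site pairs with the reverse site to give a product ending at position 195: sizes 110, 92 bp.

Two products: 110 bp, 92 bp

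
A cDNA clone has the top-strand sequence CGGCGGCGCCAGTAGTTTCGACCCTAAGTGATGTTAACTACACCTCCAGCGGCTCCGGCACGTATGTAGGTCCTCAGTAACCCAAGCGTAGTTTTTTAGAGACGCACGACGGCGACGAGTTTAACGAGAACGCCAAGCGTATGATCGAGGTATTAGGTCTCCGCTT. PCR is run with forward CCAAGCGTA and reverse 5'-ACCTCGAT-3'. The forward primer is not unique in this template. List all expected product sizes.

The forward primer CCAAGCGTA matches the top strand at positions 82–90, 133–141.
The reverse primer's reverse complement is ATCGAGGT, matching at positions 144–151.
Each forward site pairs with the reverse site to give a product ending at position 151: sizes 70, 19 bp.

70 bp, 19 bp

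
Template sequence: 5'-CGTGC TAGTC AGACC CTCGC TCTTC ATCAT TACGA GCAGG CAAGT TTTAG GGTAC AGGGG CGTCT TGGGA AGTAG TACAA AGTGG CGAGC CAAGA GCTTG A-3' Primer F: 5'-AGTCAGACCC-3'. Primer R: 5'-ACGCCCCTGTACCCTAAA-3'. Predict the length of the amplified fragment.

Scanning the template, AGTCAGACCC occurs at positions 7–16; this primer anneals to the bottom strand there with its 3' end pointing downstream.
The reverse primer's reverse complement is TTTAGGGTACAGGGGCGT, which matches the template at positions 46–63.
Product length = (reverse-primer end) − (forward-primer start) + 1 = 63 − 7 + 1 = 57 bp.

57 bp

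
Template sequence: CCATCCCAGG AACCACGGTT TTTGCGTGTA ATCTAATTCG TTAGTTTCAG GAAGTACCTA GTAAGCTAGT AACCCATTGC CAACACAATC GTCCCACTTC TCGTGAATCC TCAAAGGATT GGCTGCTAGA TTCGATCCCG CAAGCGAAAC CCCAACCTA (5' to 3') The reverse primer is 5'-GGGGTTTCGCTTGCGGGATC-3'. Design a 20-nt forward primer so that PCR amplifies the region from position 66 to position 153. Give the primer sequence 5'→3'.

The reverse primer's reverse complement GATCCCGCAAGCGAAACCCC matches the template at positions 134–153; the product starts at position 66.
The forward primer is identical to the top strand over positions 66–85: CTAGTAACCCATTGCCAACA.

5'-CTAGTAACCCATTGCCAACA-3'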